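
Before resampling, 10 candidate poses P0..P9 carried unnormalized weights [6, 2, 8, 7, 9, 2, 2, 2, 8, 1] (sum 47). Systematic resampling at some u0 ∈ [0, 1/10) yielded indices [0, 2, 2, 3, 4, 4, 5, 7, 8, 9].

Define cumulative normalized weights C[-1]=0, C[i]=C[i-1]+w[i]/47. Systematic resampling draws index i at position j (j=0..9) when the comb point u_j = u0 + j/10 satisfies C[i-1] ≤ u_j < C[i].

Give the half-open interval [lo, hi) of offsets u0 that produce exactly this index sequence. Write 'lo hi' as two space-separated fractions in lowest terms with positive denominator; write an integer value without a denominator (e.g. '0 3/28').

21/235 1/10

C = [6/47, 8/47, 16/47, 23/47, 32/47, 34/47, 36/47, 38/47, 46/47, 1]
j=0 picked index 0: u0 ∈ [0, 6/47)
j=1 picked index 2: u0 ∈ [33/470, 113/470)
j=2 picked index 2: u0 ∈ [-7/235, 33/235)
j=3 picked index 3: u0 ∈ [19/470, 89/470)
j=4 picked index 4: u0 ∈ [21/235, 66/235)
j=5 picked index 4: u0 ∈ [-1/94, 17/94)
j=6 picked index 5: u0 ∈ [19/235, 29/235)
j=7 picked index 7: u0 ∈ [31/470, 51/470)
j=8 picked index 8: u0 ∈ [2/235, 42/235)
j=9 picked index 9: u0 ∈ [37/470, 1/10)
intersection: [21/235, 1/10)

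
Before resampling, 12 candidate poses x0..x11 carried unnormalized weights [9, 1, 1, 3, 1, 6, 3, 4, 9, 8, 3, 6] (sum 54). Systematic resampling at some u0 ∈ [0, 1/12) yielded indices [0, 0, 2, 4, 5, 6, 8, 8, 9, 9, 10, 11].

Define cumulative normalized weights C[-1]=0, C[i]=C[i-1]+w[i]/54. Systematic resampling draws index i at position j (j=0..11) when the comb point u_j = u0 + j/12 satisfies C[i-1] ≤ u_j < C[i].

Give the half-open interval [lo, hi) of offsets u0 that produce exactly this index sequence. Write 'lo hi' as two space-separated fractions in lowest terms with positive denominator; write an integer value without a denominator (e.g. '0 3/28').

C = [1/6, 5/27, 11/54, 7/27, 5/18, 7/18, 4/9, 14/27, 37/54, 5/6, 8/9, 1]
j=0 picked index 0: u0 ∈ [0, 1/6)
j=1 picked index 0: u0 ∈ [-1/12, 1/12)
j=2 picked index 2: u0 ∈ [1/54, 1/27)
j=3 picked index 4: u0 ∈ [1/108, 1/36)
j=4 picked index 5: u0 ∈ [-1/18, 1/18)
j=5 picked index 6: u0 ∈ [-1/36, 1/36)
j=6 picked index 8: u0 ∈ [1/54, 5/27)
j=7 picked index 8: u0 ∈ [-7/108, 11/108)
j=8 picked index 9: u0 ∈ [1/54, 1/6)
j=9 picked index 9: u0 ∈ [-7/108, 1/12)
j=10 picked index 10: u0 ∈ [0, 1/18)
j=11 picked index 11: u0 ∈ [-1/36, 1/12)
intersection: [1/54, 1/36)

1/54 1/36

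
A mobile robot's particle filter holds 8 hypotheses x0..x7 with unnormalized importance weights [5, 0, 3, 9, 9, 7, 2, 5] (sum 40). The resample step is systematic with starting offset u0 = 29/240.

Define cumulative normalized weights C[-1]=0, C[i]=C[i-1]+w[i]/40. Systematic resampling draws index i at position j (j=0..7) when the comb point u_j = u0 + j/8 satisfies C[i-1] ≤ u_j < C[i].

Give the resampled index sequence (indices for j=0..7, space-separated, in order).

C = [1/8, 1/8, 1/5, 17/40, 13/20, 33/40, 7/8, 1]
j=0: u_0=29/240 ∈ [0, 1/8) → index 0
j=1: u_1=59/240 ∈ [1/5, 17/40) → index 3
j=2: u_2=89/240 ∈ [1/5, 17/40) → index 3
j=3: u_3=119/240 ∈ [17/40, 13/20) → index 4
j=4: u_4=149/240 ∈ [17/40, 13/20) → index 4
j=5: u_5=179/240 ∈ [13/20, 33/40) → index 5
j=6: u_6=209/240 ∈ [33/40, 7/8) → index 6
j=7: u_7=239/240 ∈ [7/8, 1) → index 7

0 3 3 4 4 5 6 7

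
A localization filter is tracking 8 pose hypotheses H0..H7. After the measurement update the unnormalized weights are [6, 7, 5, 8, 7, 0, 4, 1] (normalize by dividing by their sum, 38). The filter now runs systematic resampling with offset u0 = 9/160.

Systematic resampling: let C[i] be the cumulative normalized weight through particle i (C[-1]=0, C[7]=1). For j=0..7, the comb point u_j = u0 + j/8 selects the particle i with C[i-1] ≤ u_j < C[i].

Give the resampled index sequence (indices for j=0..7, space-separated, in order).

C = [3/19, 13/38, 9/19, 13/19, 33/38, 33/38, 37/38, 1]
j=0: u_0=9/160 ∈ [0, 3/19) → index 0
j=1: u_1=29/160 ∈ [3/19, 13/38) → index 1
j=2: u_2=49/160 ∈ [3/19, 13/38) → index 1
j=3: u_3=69/160 ∈ [13/38, 9/19) → index 2
j=4: u_4=89/160 ∈ [9/19, 13/19) → index 3
j=5: u_5=109/160 ∈ [9/19, 13/19) → index 3
j=6: u_6=129/160 ∈ [13/19, 33/38) → index 4
j=7: u_7=149/160 ∈ [33/38, 37/38) → index 6

0 1 1 2 3 3 4 6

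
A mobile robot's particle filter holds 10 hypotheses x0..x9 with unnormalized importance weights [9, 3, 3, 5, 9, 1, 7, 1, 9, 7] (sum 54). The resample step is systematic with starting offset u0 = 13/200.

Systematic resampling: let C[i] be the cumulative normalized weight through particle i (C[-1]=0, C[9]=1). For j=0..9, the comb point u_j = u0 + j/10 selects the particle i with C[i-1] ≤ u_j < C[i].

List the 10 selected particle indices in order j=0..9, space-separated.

C = [1/6, 2/9, 5/18, 10/27, 29/54, 5/9, 37/54, 19/27, 47/54, 1]
j=0: u_0=13/200 ∈ [0, 1/6) → index 0
j=1: u_1=33/200 ∈ [0, 1/6) → index 0
j=2: u_2=53/200 ∈ [2/9, 5/18) → index 2
j=3: u_3=73/200 ∈ [5/18, 10/27) → index 3
j=4: u_4=93/200 ∈ [10/27, 29/54) → index 4
j=5: u_5=113/200 ∈ [5/9, 37/54) → index 6
j=6: u_6=133/200 ∈ [5/9, 37/54) → index 6
j=7: u_7=153/200 ∈ [19/27, 47/54) → index 8
j=8: u_8=173/200 ∈ [19/27, 47/54) → index 8
j=9: u_9=193/200 ∈ [47/54, 1) → index 9

0 0 2 3 4 6 6 8 8 9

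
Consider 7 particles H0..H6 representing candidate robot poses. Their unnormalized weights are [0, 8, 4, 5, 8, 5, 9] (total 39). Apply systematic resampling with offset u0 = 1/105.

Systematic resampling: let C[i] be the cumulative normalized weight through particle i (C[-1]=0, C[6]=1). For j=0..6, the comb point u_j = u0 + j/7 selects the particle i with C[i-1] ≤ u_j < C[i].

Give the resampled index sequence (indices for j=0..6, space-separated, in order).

1 1 2 4 4 5 6

C = [0, 8/39, 4/13, 17/39, 25/39, 10/13, 1]
j=0: u_0=1/105 ∈ [0, 8/39) → index 1
j=1: u_1=16/105 ∈ [0, 8/39) → index 1
j=2: u_2=31/105 ∈ [8/39, 4/13) → index 2
j=3: u_3=46/105 ∈ [17/39, 25/39) → index 4
j=4: u_4=61/105 ∈ [17/39, 25/39) → index 4
j=5: u_5=76/105 ∈ [25/39, 10/13) → index 5
j=6: u_6=13/15 ∈ [10/13, 1) → index 6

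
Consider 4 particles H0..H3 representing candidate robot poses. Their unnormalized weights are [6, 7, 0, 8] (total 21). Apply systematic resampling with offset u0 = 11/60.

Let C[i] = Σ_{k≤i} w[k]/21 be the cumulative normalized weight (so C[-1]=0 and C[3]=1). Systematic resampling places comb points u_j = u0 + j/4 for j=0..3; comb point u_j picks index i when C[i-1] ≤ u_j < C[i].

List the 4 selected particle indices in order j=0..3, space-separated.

0 1 3 3

C = [2/7, 13/21, 13/21, 1]
j=0: u_0=11/60 ∈ [0, 2/7) → index 0
j=1: u_1=13/30 ∈ [2/7, 13/21) → index 1
j=2: u_2=41/60 ∈ [13/21, 1) → index 3
j=3: u_3=14/15 ∈ [13/21, 1) → index 3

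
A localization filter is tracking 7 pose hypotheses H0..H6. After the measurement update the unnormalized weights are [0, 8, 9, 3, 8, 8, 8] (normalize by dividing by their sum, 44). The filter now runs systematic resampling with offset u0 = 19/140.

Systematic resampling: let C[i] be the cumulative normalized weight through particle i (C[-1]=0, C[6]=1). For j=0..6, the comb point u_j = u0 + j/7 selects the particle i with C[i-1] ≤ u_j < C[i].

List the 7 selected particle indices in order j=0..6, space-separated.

C = [0, 2/11, 17/44, 5/11, 7/11, 9/11, 1]
j=0: u_0=19/140 ∈ [0, 2/11) → index 1
j=1: u_1=39/140 ∈ [2/11, 17/44) → index 2
j=2: u_2=59/140 ∈ [17/44, 5/11) → index 3
j=3: u_3=79/140 ∈ [5/11, 7/11) → index 4
j=4: u_4=99/140 ∈ [7/11, 9/11) → index 5
j=5: u_5=17/20 ∈ [9/11, 1) → index 6
j=6: u_6=139/140 ∈ [9/11, 1) → index 6

1 2 3 4 5 6 6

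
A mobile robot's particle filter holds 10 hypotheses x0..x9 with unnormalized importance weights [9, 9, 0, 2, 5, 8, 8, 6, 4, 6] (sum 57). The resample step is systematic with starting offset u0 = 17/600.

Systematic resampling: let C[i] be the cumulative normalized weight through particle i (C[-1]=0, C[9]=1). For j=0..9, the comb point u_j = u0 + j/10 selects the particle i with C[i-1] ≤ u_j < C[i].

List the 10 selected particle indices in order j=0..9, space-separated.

0 0 1 3 4 5 6 7 8 9

C = [3/19, 6/19, 6/19, 20/57, 25/57, 11/19, 41/57, 47/57, 17/19, 1]
j=0: u_0=17/600 ∈ [0, 3/19) → index 0
j=1: u_1=77/600 ∈ [0, 3/19) → index 0
j=2: u_2=137/600 ∈ [3/19, 6/19) → index 1
j=3: u_3=197/600 ∈ [6/19, 20/57) → index 3
j=4: u_4=257/600 ∈ [20/57, 25/57) → index 4
j=5: u_5=317/600 ∈ [25/57, 11/19) → index 5
j=6: u_6=377/600 ∈ [11/19, 41/57) → index 6
j=7: u_7=437/600 ∈ [41/57, 47/57) → index 7
j=8: u_8=497/600 ∈ [47/57, 17/19) → index 8
j=9: u_9=557/600 ∈ [17/19, 1) → index 9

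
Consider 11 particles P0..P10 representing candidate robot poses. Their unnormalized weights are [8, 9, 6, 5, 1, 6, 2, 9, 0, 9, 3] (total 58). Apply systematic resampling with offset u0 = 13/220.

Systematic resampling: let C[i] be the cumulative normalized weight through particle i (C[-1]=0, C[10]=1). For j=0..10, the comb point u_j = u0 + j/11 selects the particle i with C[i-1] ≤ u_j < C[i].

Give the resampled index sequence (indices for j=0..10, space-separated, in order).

C = [4/29, 17/58, 23/58, 14/29, 1/2, 35/58, 37/58, 23/29, 23/29, 55/58, 1]
j=0: u_0=13/220 ∈ [0, 4/29) → index 0
j=1: u_1=3/20 ∈ [4/29, 17/58) → index 1
j=2: u_2=53/220 ∈ [4/29, 17/58) → index 1
j=3: u_3=73/220 ∈ [17/58, 23/58) → index 2
j=4: u_4=93/220 ∈ [23/58, 14/29) → index 3
j=5: u_5=113/220 ∈ [1/2, 35/58) → index 5
j=6: u_6=133/220 ∈ [35/58, 37/58) → index 6
j=7: u_7=153/220 ∈ [37/58, 23/29) → index 7
j=8: u_8=173/220 ∈ [37/58, 23/29) → index 7
j=9: u_9=193/220 ∈ [23/29, 55/58) → index 9
j=10: u_10=213/220 ∈ [55/58, 1) → index 10

0 1 1 2 3 5 6 7 7 9 10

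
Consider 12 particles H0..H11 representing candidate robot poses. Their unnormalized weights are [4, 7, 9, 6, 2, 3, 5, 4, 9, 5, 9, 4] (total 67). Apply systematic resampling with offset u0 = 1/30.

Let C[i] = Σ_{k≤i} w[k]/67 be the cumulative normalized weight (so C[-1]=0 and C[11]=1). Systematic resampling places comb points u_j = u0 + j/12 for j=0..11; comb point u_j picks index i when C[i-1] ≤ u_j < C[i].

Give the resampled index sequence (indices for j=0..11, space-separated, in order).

0 1 2 2 3 5 6 8 8 9 10 11

C = [4/67, 11/67, 20/67, 26/67, 28/67, 31/67, 36/67, 40/67, 49/67, 54/67, 63/67, 1]
j=0: u_0=1/30 ∈ [0, 4/67) → index 0
j=1: u_1=7/60 ∈ [4/67, 11/67) → index 1
j=2: u_2=1/5 ∈ [11/67, 20/67) → index 2
j=3: u_3=17/60 ∈ [11/67, 20/67) → index 2
j=4: u_4=11/30 ∈ [20/67, 26/67) → index 3
j=5: u_5=9/20 ∈ [28/67, 31/67) → index 5
j=6: u_6=8/15 ∈ [31/67, 36/67) → index 6
j=7: u_7=37/60 ∈ [40/67, 49/67) → index 8
j=8: u_8=7/10 ∈ [40/67, 49/67) → index 8
j=9: u_9=47/60 ∈ [49/67, 54/67) → index 9
j=10: u_10=13/15 ∈ [54/67, 63/67) → index 10
j=11: u_11=19/20 ∈ [63/67, 1) → index 11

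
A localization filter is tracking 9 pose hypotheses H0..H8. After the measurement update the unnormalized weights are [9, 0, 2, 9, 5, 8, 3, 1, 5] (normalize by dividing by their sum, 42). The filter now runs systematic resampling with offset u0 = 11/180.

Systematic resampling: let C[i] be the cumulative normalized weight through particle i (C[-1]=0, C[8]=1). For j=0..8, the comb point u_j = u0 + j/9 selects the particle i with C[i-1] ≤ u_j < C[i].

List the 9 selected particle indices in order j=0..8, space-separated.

C = [3/14, 3/14, 11/42, 10/21, 25/42, 11/14, 6/7, 37/42, 1]
j=0: u_0=11/180 ∈ [0, 3/14) → index 0
j=1: u_1=31/180 ∈ [0, 3/14) → index 0
j=2: u_2=17/60 ∈ [11/42, 10/21) → index 3
j=3: u_3=71/180 ∈ [11/42, 10/21) → index 3
j=4: u_4=91/180 ∈ [10/21, 25/42) → index 4
j=5: u_5=37/60 ∈ [25/42, 11/14) → index 5
j=6: u_6=131/180 ∈ [25/42, 11/14) → index 5
j=7: u_7=151/180 ∈ [11/14, 6/7) → index 6
j=8: u_8=19/20 ∈ [37/42, 1) → index 8

0 0 3 3 4 5 5 6 8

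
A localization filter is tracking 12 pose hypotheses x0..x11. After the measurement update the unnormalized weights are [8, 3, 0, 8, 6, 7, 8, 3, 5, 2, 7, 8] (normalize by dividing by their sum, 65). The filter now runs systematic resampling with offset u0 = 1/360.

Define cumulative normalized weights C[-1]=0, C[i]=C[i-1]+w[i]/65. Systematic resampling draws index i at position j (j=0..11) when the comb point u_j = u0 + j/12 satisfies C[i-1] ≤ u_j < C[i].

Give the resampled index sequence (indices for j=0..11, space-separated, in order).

C = [8/65, 11/65, 11/65, 19/65, 5/13, 32/65, 8/13, 43/65, 48/65, 10/13, 57/65, 1]
j=0: u_0=1/360 ∈ [0, 8/65) → index 0
j=1: u_1=31/360 ∈ [0, 8/65) → index 0
j=2: u_2=61/360 ∈ [11/65, 19/65) → index 3
j=3: u_3=91/360 ∈ [11/65, 19/65) → index 3
j=4: u_4=121/360 ∈ [19/65, 5/13) → index 4
j=5: u_5=151/360 ∈ [5/13, 32/65) → index 5
j=6: u_6=181/360 ∈ [32/65, 8/13) → index 6
j=7: u_7=211/360 ∈ [32/65, 8/13) → index 6
j=8: u_8=241/360 ∈ [43/65, 48/65) → index 8
j=9: u_9=271/360 ∈ [48/65, 10/13) → index 9
j=10: u_10=301/360 ∈ [10/13, 57/65) → index 10
j=11: u_11=331/360 ∈ [57/65, 1) → index 11

0 0 3 3 4 5 6 6 8 9 10 11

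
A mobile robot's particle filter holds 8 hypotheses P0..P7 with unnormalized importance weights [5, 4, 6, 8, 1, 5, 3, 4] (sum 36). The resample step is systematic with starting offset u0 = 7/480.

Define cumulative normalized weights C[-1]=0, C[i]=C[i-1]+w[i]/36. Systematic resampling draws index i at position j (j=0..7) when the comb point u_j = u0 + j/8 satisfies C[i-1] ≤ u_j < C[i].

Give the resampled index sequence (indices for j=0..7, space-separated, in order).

0 1 2 2 3 4 5 7

C = [5/36, 1/4, 5/12, 23/36, 2/3, 29/36, 8/9, 1]
j=0: u_0=7/480 ∈ [0, 5/36) → index 0
j=1: u_1=67/480 ∈ [5/36, 1/4) → index 1
j=2: u_2=127/480 ∈ [1/4, 5/12) → index 2
j=3: u_3=187/480 ∈ [1/4, 5/12) → index 2
j=4: u_4=247/480 ∈ [5/12, 23/36) → index 3
j=5: u_5=307/480 ∈ [23/36, 2/3) → index 4
j=6: u_6=367/480 ∈ [2/3, 29/36) → index 5
j=7: u_7=427/480 ∈ [8/9, 1) → index 7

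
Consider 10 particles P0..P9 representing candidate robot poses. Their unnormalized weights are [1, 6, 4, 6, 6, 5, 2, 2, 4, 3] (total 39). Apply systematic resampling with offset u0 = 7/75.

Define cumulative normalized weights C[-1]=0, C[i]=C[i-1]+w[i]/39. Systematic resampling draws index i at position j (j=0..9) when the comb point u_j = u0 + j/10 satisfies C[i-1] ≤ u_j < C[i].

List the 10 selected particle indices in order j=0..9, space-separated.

1 2 3 3 4 5 5 7 8 9

C = [1/39, 7/39, 11/39, 17/39, 23/39, 28/39, 10/13, 32/39, 12/13, 1]
j=0: u_0=7/75 ∈ [1/39, 7/39) → index 1
j=1: u_1=29/150 ∈ [7/39, 11/39) → index 2
j=2: u_2=22/75 ∈ [11/39, 17/39) → index 3
j=3: u_3=59/150 ∈ [11/39, 17/39) → index 3
j=4: u_4=37/75 ∈ [17/39, 23/39) → index 4
j=5: u_5=89/150 ∈ [23/39, 28/39) → index 5
j=6: u_6=52/75 ∈ [23/39, 28/39) → index 5
j=7: u_7=119/150 ∈ [10/13, 32/39) → index 7
j=8: u_8=67/75 ∈ [32/39, 12/13) → index 8
j=9: u_9=149/150 ∈ [12/13, 1) → index 9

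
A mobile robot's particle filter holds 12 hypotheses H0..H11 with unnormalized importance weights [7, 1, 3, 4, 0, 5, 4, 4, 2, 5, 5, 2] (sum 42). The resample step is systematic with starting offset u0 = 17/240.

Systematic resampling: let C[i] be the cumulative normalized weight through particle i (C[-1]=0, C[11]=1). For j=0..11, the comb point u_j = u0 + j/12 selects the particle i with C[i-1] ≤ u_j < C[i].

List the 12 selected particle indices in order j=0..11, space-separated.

0 0 2 3 5 6 6 7 9 9 10 11

C = [1/6, 4/21, 11/42, 5/14, 5/14, 10/21, 4/7, 2/3, 5/7, 5/6, 20/21, 1]
j=0: u_0=17/240 ∈ [0, 1/6) → index 0
j=1: u_1=37/240 ∈ [0, 1/6) → index 0
j=2: u_2=19/80 ∈ [4/21, 11/42) → index 2
j=3: u_3=77/240 ∈ [11/42, 5/14) → index 3
j=4: u_4=97/240 ∈ [5/14, 10/21) → index 5
j=5: u_5=39/80 ∈ [10/21, 4/7) → index 6
j=6: u_6=137/240 ∈ [10/21, 4/7) → index 6
j=7: u_7=157/240 ∈ [4/7, 2/3) → index 7
j=8: u_8=59/80 ∈ [5/7, 5/6) → index 9
j=9: u_9=197/240 ∈ [5/7, 5/6) → index 9
j=10: u_10=217/240 ∈ [5/6, 20/21) → index 10
j=11: u_11=79/80 ∈ [20/21, 1) → index 11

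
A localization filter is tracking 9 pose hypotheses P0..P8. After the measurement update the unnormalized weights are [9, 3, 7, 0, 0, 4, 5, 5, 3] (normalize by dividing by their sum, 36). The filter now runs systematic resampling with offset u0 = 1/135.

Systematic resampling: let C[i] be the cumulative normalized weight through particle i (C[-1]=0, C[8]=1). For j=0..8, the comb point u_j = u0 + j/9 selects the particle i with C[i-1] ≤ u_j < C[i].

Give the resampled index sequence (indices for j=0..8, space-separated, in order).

0 0 0 2 2 5 6 7 7

C = [1/4, 1/3, 19/36, 19/36, 19/36, 23/36, 7/9, 11/12, 1]
j=0: u_0=1/135 ∈ [0, 1/4) → index 0
j=1: u_1=16/135 ∈ [0, 1/4) → index 0
j=2: u_2=31/135 ∈ [0, 1/4) → index 0
j=3: u_3=46/135 ∈ [1/3, 19/36) → index 2
j=4: u_4=61/135 ∈ [1/3, 19/36) → index 2
j=5: u_5=76/135 ∈ [19/36, 23/36) → index 5
j=6: u_6=91/135 ∈ [23/36, 7/9) → index 6
j=7: u_7=106/135 ∈ [7/9, 11/12) → index 7
j=8: u_8=121/135 ∈ [7/9, 11/12) → index 7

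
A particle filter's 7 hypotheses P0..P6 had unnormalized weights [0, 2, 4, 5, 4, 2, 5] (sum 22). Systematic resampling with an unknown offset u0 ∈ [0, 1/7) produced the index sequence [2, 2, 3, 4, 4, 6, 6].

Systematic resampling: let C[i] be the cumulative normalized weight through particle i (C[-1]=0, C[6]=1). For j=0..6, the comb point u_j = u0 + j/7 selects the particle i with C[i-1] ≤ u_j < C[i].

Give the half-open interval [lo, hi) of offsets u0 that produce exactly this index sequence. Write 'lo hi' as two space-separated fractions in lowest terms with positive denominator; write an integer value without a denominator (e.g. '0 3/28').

1/11 17/154

C = [0, 1/11, 3/11, 1/2, 15/22, 17/22, 1]
j=0 picked index 2: u0 ∈ [1/11, 3/11)
j=1 picked index 2: u0 ∈ [-4/77, 10/77)
j=2 picked index 3: u0 ∈ [-1/77, 3/14)
j=3 picked index 4: u0 ∈ [1/14, 39/154)
j=4 picked index 4: u0 ∈ [-1/14, 17/154)
j=5 picked index 6: u0 ∈ [9/154, 2/7)
j=6 picked index 6: u0 ∈ [-13/154, 1/7)
intersection: [1/11, 17/154)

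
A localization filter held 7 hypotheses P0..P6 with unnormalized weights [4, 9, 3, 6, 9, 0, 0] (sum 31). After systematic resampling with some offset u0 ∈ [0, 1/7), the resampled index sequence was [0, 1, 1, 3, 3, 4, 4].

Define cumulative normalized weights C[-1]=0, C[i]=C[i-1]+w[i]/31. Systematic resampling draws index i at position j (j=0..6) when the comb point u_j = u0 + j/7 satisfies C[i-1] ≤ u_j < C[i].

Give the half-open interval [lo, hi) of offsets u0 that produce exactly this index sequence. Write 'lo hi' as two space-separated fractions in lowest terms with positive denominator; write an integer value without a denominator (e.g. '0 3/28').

19/217 4/31

C = [4/31, 13/31, 16/31, 22/31, 1, 1, 1]
j=0 picked index 0: u0 ∈ [0, 4/31)
j=1 picked index 1: u0 ∈ [-3/217, 60/217)
j=2 picked index 1: u0 ∈ [-34/217, 29/217)
j=3 picked index 3: u0 ∈ [19/217, 61/217)
j=4 picked index 3: u0 ∈ [-12/217, 30/217)
j=5 picked index 4: u0 ∈ [-1/217, 2/7)
j=6 picked index 4: u0 ∈ [-32/217, 1/7)
intersection: [19/217, 4/31)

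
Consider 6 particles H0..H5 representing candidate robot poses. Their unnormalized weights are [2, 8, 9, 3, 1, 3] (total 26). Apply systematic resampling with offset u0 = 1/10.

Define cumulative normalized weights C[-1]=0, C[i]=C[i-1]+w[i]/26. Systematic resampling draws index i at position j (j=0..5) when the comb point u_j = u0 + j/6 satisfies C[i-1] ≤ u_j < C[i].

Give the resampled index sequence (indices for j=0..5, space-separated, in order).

C = [1/13, 5/13, 19/26, 11/13, 23/26, 1]
j=0: u_0=1/10 ∈ [1/13, 5/13) → index 1
j=1: u_1=4/15 ∈ [1/13, 5/13) → index 1
j=2: u_2=13/30 ∈ [5/13, 19/26) → index 2
j=3: u_3=3/5 ∈ [5/13, 19/26) → index 2
j=4: u_4=23/30 ∈ [19/26, 11/13) → index 3
j=5: u_5=14/15 ∈ [23/26, 1) → index 5

1 1 2 2 3 5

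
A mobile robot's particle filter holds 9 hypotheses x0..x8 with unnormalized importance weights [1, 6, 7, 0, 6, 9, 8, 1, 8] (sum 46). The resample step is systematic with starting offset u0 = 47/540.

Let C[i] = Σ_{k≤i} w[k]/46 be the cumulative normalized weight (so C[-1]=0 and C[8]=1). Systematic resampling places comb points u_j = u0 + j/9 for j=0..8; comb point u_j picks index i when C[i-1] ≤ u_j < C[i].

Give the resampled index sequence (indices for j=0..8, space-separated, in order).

C = [1/46, 7/46, 7/23, 7/23, 10/23, 29/46, 37/46, 19/23, 1]
j=0: u_0=47/540 ∈ [1/46, 7/46) → index 1
j=1: u_1=107/540 ∈ [7/46, 7/23) → index 2
j=2: u_2=167/540 ∈ [7/23, 10/23) → index 4
j=3: u_3=227/540 ∈ [7/23, 10/23) → index 4
j=4: u_4=287/540 ∈ [10/23, 29/46) → index 5
j=5: u_5=347/540 ∈ [29/46, 37/46) → index 6
j=6: u_6=407/540 ∈ [29/46, 37/46) → index 6
j=7: u_7=467/540 ∈ [19/23, 1) → index 8
j=8: u_8=527/540 ∈ [19/23, 1) → index 8

1 2 4 4 5 6 6 8 8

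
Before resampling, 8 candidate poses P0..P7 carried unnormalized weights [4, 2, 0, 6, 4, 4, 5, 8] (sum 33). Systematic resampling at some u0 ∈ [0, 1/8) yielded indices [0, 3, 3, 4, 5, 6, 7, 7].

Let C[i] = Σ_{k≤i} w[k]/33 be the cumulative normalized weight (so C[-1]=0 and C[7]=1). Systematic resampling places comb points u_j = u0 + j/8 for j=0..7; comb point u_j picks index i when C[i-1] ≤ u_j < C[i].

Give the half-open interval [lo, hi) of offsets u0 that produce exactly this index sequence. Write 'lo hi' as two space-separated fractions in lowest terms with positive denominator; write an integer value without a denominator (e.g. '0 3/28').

5/88 7/66

C = [4/33, 2/11, 2/11, 4/11, 16/33, 20/33, 25/33, 1]
j=0 picked index 0: u0 ∈ [0, 4/33)
j=1 picked index 3: u0 ∈ [5/88, 21/88)
j=2 picked index 3: u0 ∈ [-3/44, 5/44)
j=3 picked index 4: u0 ∈ [-1/88, 29/264)
j=4 picked index 5: u0 ∈ [-1/66, 7/66)
j=5 picked index 6: u0 ∈ [-5/264, 35/264)
j=6 picked index 7: u0 ∈ [1/132, 1/4)
j=7 picked index 7: u0 ∈ [-31/264, 1/8)
intersection: [5/88, 7/66)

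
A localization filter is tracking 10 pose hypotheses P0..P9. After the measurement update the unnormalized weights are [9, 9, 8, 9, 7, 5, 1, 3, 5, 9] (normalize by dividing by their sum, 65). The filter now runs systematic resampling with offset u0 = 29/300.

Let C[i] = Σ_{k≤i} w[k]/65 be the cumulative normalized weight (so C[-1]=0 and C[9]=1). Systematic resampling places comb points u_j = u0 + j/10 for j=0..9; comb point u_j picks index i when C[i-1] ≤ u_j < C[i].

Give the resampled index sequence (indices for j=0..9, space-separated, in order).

0 1 2 2 3 4 5 8 9 9

C = [9/65, 18/65, 2/5, 7/13, 42/65, 47/65, 48/65, 51/65, 56/65, 1]
j=0: u_0=29/300 ∈ [0, 9/65) → index 0
j=1: u_1=59/300 ∈ [9/65, 18/65) → index 1
j=2: u_2=89/300 ∈ [18/65, 2/5) → index 2
j=3: u_3=119/300 ∈ [18/65, 2/5) → index 2
j=4: u_4=149/300 ∈ [2/5, 7/13) → index 3
j=5: u_5=179/300 ∈ [7/13, 42/65) → index 4
j=6: u_6=209/300 ∈ [42/65, 47/65) → index 5
j=7: u_7=239/300 ∈ [51/65, 56/65) → index 8
j=8: u_8=269/300 ∈ [56/65, 1) → index 9
j=9: u_9=299/300 ∈ [56/65, 1) → index 9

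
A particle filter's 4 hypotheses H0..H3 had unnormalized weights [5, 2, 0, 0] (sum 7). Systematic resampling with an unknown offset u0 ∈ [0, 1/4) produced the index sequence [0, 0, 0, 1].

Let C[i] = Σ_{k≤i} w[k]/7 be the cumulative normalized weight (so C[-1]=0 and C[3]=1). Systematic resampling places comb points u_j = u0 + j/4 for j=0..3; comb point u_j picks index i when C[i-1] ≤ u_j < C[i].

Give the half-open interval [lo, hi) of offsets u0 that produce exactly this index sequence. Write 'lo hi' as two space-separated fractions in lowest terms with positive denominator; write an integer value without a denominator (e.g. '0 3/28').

0 3/14

C = [5/7, 1, 1, 1]
j=0 picked index 0: u0 ∈ [0, 5/7)
j=1 picked index 0: u0 ∈ [-1/4, 13/28)
j=2 picked index 0: u0 ∈ [-1/2, 3/14)
j=3 picked index 1: u0 ∈ [-1/28, 1/4)
intersection: [0, 3/14)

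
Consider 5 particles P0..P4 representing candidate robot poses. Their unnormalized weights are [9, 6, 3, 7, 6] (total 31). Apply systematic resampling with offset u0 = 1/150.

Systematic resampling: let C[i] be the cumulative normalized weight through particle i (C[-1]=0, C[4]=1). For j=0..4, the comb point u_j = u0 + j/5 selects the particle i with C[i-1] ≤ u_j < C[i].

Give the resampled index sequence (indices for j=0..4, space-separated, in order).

C = [9/31, 15/31, 18/31, 25/31, 1]
j=0: u_0=1/150 ∈ [0, 9/31) → index 0
j=1: u_1=31/150 ∈ [0, 9/31) → index 0
j=2: u_2=61/150 ∈ [9/31, 15/31) → index 1
j=3: u_3=91/150 ∈ [18/31, 25/31) → index 3
j=4: u_4=121/150 ∈ [25/31, 1) → index 4

0 0 1 3 4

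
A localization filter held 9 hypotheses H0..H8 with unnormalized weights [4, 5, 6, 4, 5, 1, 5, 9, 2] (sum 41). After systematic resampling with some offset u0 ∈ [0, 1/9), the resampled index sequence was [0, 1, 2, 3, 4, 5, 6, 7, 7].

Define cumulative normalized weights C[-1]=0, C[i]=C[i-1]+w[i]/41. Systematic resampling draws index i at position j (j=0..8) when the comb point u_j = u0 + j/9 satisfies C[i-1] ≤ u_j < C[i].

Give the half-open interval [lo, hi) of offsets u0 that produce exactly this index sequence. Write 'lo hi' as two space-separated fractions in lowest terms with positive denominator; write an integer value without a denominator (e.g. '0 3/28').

4/123 20/369

C = [4/41, 9/41, 15/41, 19/41, 24/41, 25/41, 30/41, 39/41, 1]
j=0 picked index 0: u0 ∈ [0, 4/41)
j=1 picked index 1: u0 ∈ [-5/369, 40/369)
j=2 picked index 2: u0 ∈ [-1/369, 53/369)
j=3 picked index 3: u0 ∈ [4/123, 16/123)
j=4 picked index 4: u0 ∈ [7/369, 52/369)
j=5 picked index 5: u0 ∈ [11/369, 20/369)
j=6 picked index 6: u0 ∈ [-7/123, 8/123)
j=7 picked index 7: u0 ∈ [-17/369, 64/369)
j=8 picked index 7: u0 ∈ [-58/369, 23/369)
intersection: [4/123, 20/369)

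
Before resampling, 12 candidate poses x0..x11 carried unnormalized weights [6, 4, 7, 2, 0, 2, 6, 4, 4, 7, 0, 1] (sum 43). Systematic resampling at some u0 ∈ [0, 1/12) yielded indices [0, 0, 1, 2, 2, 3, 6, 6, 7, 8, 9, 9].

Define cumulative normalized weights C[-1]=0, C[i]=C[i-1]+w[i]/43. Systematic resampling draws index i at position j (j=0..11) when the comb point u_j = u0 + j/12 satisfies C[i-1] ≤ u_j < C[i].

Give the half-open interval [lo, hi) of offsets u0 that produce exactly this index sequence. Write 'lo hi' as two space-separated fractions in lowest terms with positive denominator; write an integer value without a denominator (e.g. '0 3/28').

C = [6/43, 10/43, 17/43, 19/43, 19/43, 21/43, 27/43, 31/43, 35/43, 42/43, 42/43, 1]
j=0 picked index 0: u0 ∈ [0, 6/43)
j=1 picked index 0: u0 ∈ [-1/12, 29/516)
j=2 picked index 1: u0 ∈ [-7/258, 17/258)
j=3 picked index 2: u0 ∈ [-3/172, 25/172)
j=4 picked index 2: u0 ∈ [-13/129, 8/129)
j=5 picked index 3: u0 ∈ [-11/516, 13/516)
j=6 picked index 6: u0 ∈ [-1/86, 11/86)
j=7 picked index 6: u0 ∈ [-49/516, 23/516)
j=8 picked index 7: u0 ∈ [-5/129, 7/129)
j=9 picked index 8: u0 ∈ [-5/172, 11/172)
j=10 picked index 9: u0 ∈ [-5/258, 37/258)
j=11 picked index 9: u0 ∈ [-53/516, 31/516)
intersection: [0, 13/516)

0 13/516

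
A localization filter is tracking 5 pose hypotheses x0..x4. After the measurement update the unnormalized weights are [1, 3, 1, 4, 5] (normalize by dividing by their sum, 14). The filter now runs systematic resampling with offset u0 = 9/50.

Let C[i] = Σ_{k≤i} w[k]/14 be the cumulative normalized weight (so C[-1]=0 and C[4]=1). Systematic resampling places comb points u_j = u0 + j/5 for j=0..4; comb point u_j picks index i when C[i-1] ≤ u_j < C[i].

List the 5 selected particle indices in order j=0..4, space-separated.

C = [1/14, 2/7, 5/14, 9/14, 1]
j=0: u_0=9/50 ∈ [1/14, 2/7) → index 1
j=1: u_1=19/50 ∈ [5/14, 9/14) → index 3
j=2: u_2=29/50 ∈ [5/14, 9/14) → index 3
j=3: u_3=39/50 ∈ [9/14, 1) → index 4
j=4: u_4=49/50 ∈ [9/14, 1) → index 4

1 3 3 4 4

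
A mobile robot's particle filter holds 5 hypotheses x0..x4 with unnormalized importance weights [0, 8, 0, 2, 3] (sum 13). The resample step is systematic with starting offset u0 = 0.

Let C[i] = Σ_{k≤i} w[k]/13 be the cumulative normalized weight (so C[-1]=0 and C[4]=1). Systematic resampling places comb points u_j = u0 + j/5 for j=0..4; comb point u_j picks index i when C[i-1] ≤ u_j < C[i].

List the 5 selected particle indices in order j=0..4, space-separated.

C = [0, 8/13, 8/13, 10/13, 1]
j=0: u_0=0 ∈ [0, 8/13) → index 1
j=1: u_1=1/5 ∈ [0, 8/13) → index 1
j=2: u_2=2/5 ∈ [0, 8/13) → index 1
j=3: u_3=3/5 ∈ [0, 8/13) → index 1
j=4: u_4=4/5 ∈ [10/13, 1) → index 4

1 1 1 1 4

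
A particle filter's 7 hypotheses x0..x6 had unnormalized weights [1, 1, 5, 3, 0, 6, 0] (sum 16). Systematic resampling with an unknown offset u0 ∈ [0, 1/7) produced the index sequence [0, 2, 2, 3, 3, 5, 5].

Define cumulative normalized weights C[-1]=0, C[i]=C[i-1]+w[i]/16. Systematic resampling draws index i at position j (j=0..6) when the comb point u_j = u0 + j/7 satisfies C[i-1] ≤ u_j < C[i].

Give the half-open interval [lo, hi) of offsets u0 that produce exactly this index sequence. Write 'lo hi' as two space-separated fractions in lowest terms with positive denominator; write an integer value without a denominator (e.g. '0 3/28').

C = [1/16, 1/8, 7/16, 5/8, 5/8, 1, 1]
j=0 picked index 0: u0 ∈ [0, 1/16)
j=1 picked index 2: u0 ∈ [-1/56, 33/112)
j=2 picked index 2: u0 ∈ [-9/56, 17/112)
j=3 picked index 3: u0 ∈ [1/112, 11/56)
j=4 picked index 3: u0 ∈ [-15/112, 3/56)
j=5 picked index 5: u0 ∈ [-5/56, 2/7)
j=6 picked index 5: u0 ∈ [-13/56, 1/7)
intersection: [1/112, 3/56)

1/112 3/56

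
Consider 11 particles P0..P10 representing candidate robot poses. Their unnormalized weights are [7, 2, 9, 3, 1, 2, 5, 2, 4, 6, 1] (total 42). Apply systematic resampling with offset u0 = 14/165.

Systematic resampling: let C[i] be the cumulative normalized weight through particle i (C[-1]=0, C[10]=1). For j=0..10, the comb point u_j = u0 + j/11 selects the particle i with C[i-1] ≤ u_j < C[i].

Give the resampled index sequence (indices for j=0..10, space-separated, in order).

0 1 2 2 3 5 6 7 8 9 10

C = [1/6, 3/14, 3/7, 1/2, 11/21, 4/7, 29/42, 31/42, 5/6, 41/42, 1]
j=0: u_0=14/165 ∈ [0, 1/6) → index 0
j=1: u_1=29/165 ∈ [1/6, 3/14) → index 1
j=2: u_2=4/15 ∈ [3/14, 3/7) → index 2
j=3: u_3=59/165 ∈ [3/14, 3/7) → index 2
j=4: u_4=74/165 ∈ [3/7, 1/2) → index 3
j=5: u_5=89/165 ∈ [11/21, 4/7) → index 5
j=6: u_6=104/165 ∈ [4/7, 29/42) → index 6
j=7: u_7=119/165 ∈ [29/42, 31/42) → index 7
j=8: u_8=134/165 ∈ [31/42, 5/6) → index 8
j=9: u_9=149/165 ∈ [5/6, 41/42) → index 9
j=10: u_10=164/165 ∈ [41/42, 1) → index 10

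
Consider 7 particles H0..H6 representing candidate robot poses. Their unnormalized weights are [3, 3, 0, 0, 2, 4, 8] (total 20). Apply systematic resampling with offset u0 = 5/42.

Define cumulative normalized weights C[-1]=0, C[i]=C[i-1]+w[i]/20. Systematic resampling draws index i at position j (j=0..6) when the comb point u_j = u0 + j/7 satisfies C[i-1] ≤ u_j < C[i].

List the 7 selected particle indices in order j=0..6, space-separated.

0 1 5 5 6 6 6

C = [3/20, 3/10, 3/10, 3/10, 2/5, 3/5, 1]
j=0: u_0=5/42 ∈ [0, 3/20) → index 0
j=1: u_1=11/42 ∈ [3/20, 3/10) → index 1
j=2: u_2=17/42 ∈ [2/5, 3/5) → index 5
j=3: u_3=23/42 ∈ [2/5, 3/5) → index 5
j=4: u_4=29/42 ∈ [3/5, 1) → index 6
j=5: u_5=5/6 ∈ [3/5, 1) → index 6
j=6: u_6=41/42 ∈ [3/5, 1) → index 6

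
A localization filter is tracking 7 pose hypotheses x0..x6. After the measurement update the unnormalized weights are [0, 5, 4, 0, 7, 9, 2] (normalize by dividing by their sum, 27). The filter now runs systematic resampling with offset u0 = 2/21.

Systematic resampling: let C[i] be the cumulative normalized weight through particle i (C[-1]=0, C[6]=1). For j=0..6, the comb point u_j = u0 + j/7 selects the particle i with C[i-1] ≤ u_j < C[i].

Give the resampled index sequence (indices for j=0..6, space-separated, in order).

1 2 4 4 5 5 6

C = [0, 5/27, 1/3, 1/3, 16/27, 25/27, 1]
j=0: u_0=2/21 ∈ [0, 5/27) → index 1
j=1: u_1=5/21 ∈ [5/27, 1/3) → index 2
j=2: u_2=8/21 ∈ [1/3, 16/27) → index 4
j=3: u_3=11/21 ∈ [1/3, 16/27) → index 4
j=4: u_4=2/3 ∈ [16/27, 25/27) → index 5
j=5: u_5=17/21 ∈ [16/27, 25/27) → index 5
j=6: u_6=20/21 ∈ [25/27, 1) → index 6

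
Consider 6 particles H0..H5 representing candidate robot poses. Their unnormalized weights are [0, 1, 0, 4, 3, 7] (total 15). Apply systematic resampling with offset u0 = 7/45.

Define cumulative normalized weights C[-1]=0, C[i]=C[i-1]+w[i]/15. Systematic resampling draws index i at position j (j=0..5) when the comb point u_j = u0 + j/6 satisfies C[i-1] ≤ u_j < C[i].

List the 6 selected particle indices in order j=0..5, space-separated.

C = [0, 1/15, 1/15, 1/3, 8/15, 1]
j=0: u_0=7/45 ∈ [1/15, 1/3) → index 3
j=1: u_1=29/90 ∈ [1/15, 1/3) → index 3
j=2: u_2=22/45 ∈ [1/3, 8/15) → index 4
j=3: u_3=59/90 ∈ [8/15, 1) → index 5
j=4: u_4=37/45 ∈ [8/15, 1) → index 5
j=5: u_5=89/90 ∈ [8/15, 1) → index 5

3 3 4 5 5 5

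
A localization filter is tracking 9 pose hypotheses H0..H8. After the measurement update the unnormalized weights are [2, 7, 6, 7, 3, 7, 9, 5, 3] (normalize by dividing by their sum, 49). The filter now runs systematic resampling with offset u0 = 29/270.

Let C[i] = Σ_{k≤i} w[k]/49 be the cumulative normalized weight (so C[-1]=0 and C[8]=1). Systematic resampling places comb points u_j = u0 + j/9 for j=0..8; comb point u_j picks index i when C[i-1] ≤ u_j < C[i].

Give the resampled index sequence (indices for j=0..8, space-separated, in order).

C = [2/49, 9/49, 15/49, 22/49, 25/49, 32/49, 41/49, 46/49, 1]
j=0: u_0=29/270 ∈ [2/49, 9/49) → index 1
j=1: u_1=59/270 ∈ [9/49, 15/49) → index 2
j=2: u_2=89/270 ∈ [15/49, 22/49) → index 3
j=3: u_3=119/270 ∈ [15/49, 22/49) → index 3
j=4: u_4=149/270 ∈ [25/49, 32/49) → index 5
j=5: u_5=179/270 ∈ [32/49, 41/49) → index 6
j=6: u_6=209/270 ∈ [32/49, 41/49) → index 6
j=7: u_7=239/270 ∈ [41/49, 46/49) → index 7
j=8: u_8=269/270 ∈ [46/49, 1) → index 8

1 2 3 3 5 6 6 7 8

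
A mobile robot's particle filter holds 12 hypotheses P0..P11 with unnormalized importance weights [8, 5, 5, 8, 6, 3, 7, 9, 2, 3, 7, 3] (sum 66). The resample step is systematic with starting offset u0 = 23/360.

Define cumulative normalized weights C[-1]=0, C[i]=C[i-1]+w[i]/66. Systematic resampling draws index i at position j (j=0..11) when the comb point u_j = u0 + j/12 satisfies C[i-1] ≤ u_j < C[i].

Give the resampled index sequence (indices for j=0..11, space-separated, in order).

C = [4/33, 13/66, 3/11, 13/33, 16/33, 35/66, 7/11, 17/22, 53/66, 28/33, 21/22, 1]
j=0: u_0=23/360 ∈ [0, 4/33) → index 0
j=1: u_1=53/360 ∈ [4/33, 13/66) → index 1
j=2: u_2=83/360 ∈ [13/66, 3/11) → index 2
j=3: u_3=113/360 ∈ [3/11, 13/33) → index 3
j=4: u_4=143/360 ∈ [13/33, 16/33) → index 4
j=5: u_5=173/360 ∈ [13/33, 16/33) → index 4
j=6: u_6=203/360 ∈ [35/66, 7/11) → index 6
j=7: u_7=233/360 ∈ [7/11, 17/22) → index 7
j=8: u_8=263/360 ∈ [7/11, 17/22) → index 7
j=9: u_9=293/360 ∈ [53/66, 28/33) → index 9
j=10: u_10=323/360 ∈ [28/33, 21/22) → index 10
j=11: u_11=353/360 ∈ [21/22, 1) → index 11

0 1 2 3 4 4 6 7 7 9 10 11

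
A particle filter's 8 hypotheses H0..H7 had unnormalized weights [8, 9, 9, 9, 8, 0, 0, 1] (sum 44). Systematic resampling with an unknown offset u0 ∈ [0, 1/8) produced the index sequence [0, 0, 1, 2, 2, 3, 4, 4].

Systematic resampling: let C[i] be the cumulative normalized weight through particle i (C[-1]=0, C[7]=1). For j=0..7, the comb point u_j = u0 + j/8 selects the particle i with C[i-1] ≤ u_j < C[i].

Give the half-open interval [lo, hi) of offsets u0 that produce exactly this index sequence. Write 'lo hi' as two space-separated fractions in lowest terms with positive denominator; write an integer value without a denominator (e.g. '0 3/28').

1/22 5/88

C = [2/11, 17/44, 13/22, 35/44, 43/44, 43/44, 43/44, 1]
j=0 picked index 0: u0 ∈ [0, 2/11)
j=1 picked index 0: u0 ∈ [-1/8, 5/88)
j=2 picked index 1: u0 ∈ [-3/44, 3/22)
j=3 picked index 2: u0 ∈ [1/88, 19/88)
j=4 picked index 2: u0 ∈ [-5/44, 1/11)
j=5 picked index 3: u0 ∈ [-3/88, 15/88)
j=6 picked index 4: u0 ∈ [1/22, 5/22)
j=7 picked index 4: u0 ∈ [-7/88, 9/88)
intersection: [1/22, 5/88)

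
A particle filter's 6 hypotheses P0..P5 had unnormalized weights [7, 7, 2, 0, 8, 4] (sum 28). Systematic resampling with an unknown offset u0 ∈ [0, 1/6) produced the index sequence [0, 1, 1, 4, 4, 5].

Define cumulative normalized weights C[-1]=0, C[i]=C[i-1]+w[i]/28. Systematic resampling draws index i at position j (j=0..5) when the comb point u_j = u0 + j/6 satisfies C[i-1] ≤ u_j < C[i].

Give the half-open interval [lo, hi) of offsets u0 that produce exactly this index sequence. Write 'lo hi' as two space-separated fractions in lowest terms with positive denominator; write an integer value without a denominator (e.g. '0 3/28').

1/12 1/6

C = [1/4, 1/2, 4/7, 4/7, 6/7, 1]
j=0 picked index 0: u0 ∈ [0, 1/4)
j=1 picked index 1: u0 ∈ [1/12, 1/3)
j=2 picked index 1: u0 ∈ [-1/12, 1/6)
j=3 picked index 4: u0 ∈ [1/14, 5/14)
j=4 picked index 4: u0 ∈ [-2/21, 4/21)
j=5 picked index 5: u0 ∈ [1/42, 1/6)
intersection: [1/12, 1/6)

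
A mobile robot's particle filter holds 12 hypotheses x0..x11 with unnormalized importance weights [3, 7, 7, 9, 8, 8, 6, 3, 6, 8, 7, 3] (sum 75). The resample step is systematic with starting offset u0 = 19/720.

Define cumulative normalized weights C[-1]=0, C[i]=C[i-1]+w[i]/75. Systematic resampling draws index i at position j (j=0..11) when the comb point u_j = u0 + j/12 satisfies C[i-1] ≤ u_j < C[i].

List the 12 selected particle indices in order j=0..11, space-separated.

0 1 2 3 4 4 5 6 8 9 9 10

C = [1/25, 2/15, 17/75, 26/75, 34/75, 14/25, 16/25, 17/25, 19/25, 13/15, 24/25, 1]
j=0: u_0=19/720 ∈ [0, 1/25) → index 0
j=1: u_1=79/720 ∈ [1/25, 2/15) → index 1
j=2: u_2=139/720 ∈ [2/15, 17/75) → index 2
j=3: u_3=199/720 ∈ [17/75, 26/75) → index 3
j=4: u_4=259/720 ∈ [26/75, 34/75) → index 4
j=5: u_5=319/720 ∈ [26/75, 34/75) → index 4
j=6: u_6=379/720 ∈ [34/75, 14/25) → index 5
j=7: u_7=439/720 ∈ [14/25, 16/25) → index 6
j=8: u_8=499/720 ∈ [17/25, 19/25) → index 8
j=9: u_9=559/720 ∈ [19/25, 13/15) → index 9
j=10: u_10=619/720 ∈ [19/25, 13/15) → index 9
j=11: u_11=679/720 ∈ [13/15, 24/25) → index 10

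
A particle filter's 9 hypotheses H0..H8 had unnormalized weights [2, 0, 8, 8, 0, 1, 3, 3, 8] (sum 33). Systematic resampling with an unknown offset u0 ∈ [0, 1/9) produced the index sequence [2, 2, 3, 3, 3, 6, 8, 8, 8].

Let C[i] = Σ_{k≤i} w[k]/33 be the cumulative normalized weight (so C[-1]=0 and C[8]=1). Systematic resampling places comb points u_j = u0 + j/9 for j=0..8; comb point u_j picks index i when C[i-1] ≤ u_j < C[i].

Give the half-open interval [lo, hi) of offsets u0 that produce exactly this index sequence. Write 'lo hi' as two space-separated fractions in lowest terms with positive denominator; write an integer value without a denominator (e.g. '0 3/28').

C = [2/33, 2/33, 10/33, 6/11, 6/11, 19/33, 2/3, 25/33, 1]
j=0 picked index 2: u0 ∈ [2/33, 10/33)
j=1 picked index 2: u0 ∈ [-5/99, 19/99)
j=2 picked index 3: u0 ∈ [8/99, 32/99)
j=3 picked index 3: u0 ∈ [-1/33, 7/33)
j=4 picked index 3: u0 ∈ [-14/99, 10/99)
j=5 picked index 6: u0 ∈ [2/99, 1/9)
j=6 picked index 8: u0 ∈ [1/11, 1/3)
j=7 picked index 8: u0 ∈ [-2/99, 2/9)
j=8 picked index 8: u0 ∈ [-13/99, 1/9)
intersection: [1/11, 10/99)

1/11 10/99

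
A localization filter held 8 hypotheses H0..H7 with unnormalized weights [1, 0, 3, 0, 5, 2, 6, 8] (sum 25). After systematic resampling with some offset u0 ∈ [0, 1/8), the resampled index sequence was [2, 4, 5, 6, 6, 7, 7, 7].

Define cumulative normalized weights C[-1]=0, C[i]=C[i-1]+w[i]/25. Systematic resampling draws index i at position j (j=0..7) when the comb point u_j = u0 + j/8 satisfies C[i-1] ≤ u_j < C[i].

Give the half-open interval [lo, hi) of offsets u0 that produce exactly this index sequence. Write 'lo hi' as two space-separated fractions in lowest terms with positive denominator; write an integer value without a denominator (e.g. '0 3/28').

11/100 1/8

C = [1/25, 1/25, 4/25, 4/25, 9/25, 11/25, 17/25, 1]
j=0 picked index 2: u0 ∈ [1/25, 4/25)
j=1 picked index 4: u0 ∈ [7/200, 47/200)
j=2 picked index 5: u0 ∈ [11/100, 19/100)
j=3 picked index 6: u0 ∈ [13/200, 61/200)
j=4 picked index 6: u0 ∈ [-3/50, 9/50)
j=5 picked index 7: u0 ∈ [11/200, 3/8)
j=6 picked index 7: u0 ∈ [-7/100, 1/4)
j=7 picked index 7: u0 ∈ [-39/200, 1/8)
intersection: [11/100, 1/8)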